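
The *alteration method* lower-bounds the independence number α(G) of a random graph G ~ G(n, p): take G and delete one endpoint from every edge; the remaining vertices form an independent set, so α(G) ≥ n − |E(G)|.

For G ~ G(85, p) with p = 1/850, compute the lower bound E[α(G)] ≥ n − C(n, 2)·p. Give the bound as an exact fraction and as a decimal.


E[|E(G)|] = C(85, 2)·p = 3570 · (1/850) = 21/5.
E[α(G)] ≥ n − E[|E(G)|] = 85 − 21/5 = 404/5.
Numerically: ≈ 80.800000.
(This is only a lower bound; the true E[α(G)] may be larger.)

E[α(G)] ≥ 404/5 ≈ 80.800000.


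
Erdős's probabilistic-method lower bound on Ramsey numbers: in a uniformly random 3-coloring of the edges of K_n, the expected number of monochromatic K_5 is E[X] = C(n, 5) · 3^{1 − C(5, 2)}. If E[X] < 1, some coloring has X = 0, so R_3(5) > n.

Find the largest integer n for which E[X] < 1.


We need C(n, 5) · 3^{1 − 10} < 1, i.e. C(n, 5) < 3^{10 − 1} = 19683.
Check values of n near the boundary:
  n = 14: C(14, 5) = 2002; 2002 < 19683? YES
  n = 15: C(15, 5) = 3003; 3003 < 19683? YES
  n = 16: C(16, 5) = 4368; 4368 < 19683? YES
  n = 17: C(17, 5) = 6188; 6188 < 19683? YES
  n = 18: C(18, 5) = 8568; 8568 < 19683? YES
  n = 19: C(19, 5) = 11628; 11628 < 19683? YES
  n = 20: C(20, 5) = 15504; 15504 < 19683? YES
  n = 21: C(21, 5) = 20349; 20349 < 19683? NO
  n = 22: C(22, 5) = 26334; 26334 < 19683? NO
  n = 23: C(23, 5) = 33649; 33649 < 19683? NO
The largest n with C(n, 5) < 19683 is n = 20 (where E[X] = 5168/6561 ≈ 0.7877). Hence R_3(5) > 20, i.e. R_3(5) ≥ 21.

Largest n = 20; hence R_3(5) > 20.


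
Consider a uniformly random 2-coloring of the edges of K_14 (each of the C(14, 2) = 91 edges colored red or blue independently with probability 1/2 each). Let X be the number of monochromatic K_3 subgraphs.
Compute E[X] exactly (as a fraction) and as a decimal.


Let X = Σ_S X_S over the C(14, 3) = 364 subsets S of size 3, where X_S = 1 if the K_3 on S is monochromatic.
For a fixed S, the K_3 on S has C(3, 2) = 3 edges. P[all 3 edges red] = (1/2)^3, and likewise for blue, so P[monochromatic] = 2·(1/2)^3 = 2^{1 − 3} = 1/4.
By linearity: E[X] = C(14, 3) · 2^{1 − 3} = 364 · 1/4 = 91.
Numerically: E[X] ≈ 91.000.

E[X] = C(14,3)·2^(1−C(3,2)) = 91 ≈ 91.000.


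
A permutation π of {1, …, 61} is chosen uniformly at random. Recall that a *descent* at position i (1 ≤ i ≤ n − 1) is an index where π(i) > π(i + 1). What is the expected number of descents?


Write X = Σ X_I over i = 1, …, 60, with X_I the indicator of one descent.
There are 60 indicators.
For each fixed i, the pair (π(i), π(i+1)) is a uniformly random ordered pair of distinct values from {1, …, 61}; by symmetry P[π(i) > π(i+1)] = 1/2.
By linearity: E[X] = 60 · (1/2) = (61 − 1) · (1/2) = 30 ≈ 30.000000.

E[X] = 30 = 30.000000.


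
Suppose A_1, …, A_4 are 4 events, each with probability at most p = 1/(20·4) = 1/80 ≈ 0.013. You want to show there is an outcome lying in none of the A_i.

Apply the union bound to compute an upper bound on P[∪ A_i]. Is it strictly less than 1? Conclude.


Union bound: P[∪_{i=1}^{4} A_i] ≤ Σ_i P[A_i] ≤ 4·p = 4·(1/80) = 1/20.
Numerically: 1/20 ≈ 0.050.
Is 1/20 < 1? YES.
Since P[∪ A_i] ≤ 1/20 < 1, the complement has P[∩ A_i^c] ≥ 1 − 1/20 = 19/20 > 0, so some outcome avoids every A_i.

4·p = 1/20 ≈ 0.050; existence CERTIFIED by the union bound.


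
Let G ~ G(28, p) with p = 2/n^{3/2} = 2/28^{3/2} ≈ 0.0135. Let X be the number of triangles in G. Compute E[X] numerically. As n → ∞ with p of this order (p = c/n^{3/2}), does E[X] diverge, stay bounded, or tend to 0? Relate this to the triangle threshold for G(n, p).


Number of potential triangles: C(28, 3) = 3276.
Each occurs with probability p³ ≈ (0.0135)³ ≈ 2.45968e-06.
By linearity: E[X] = C(28, 3)·p³ ≈ 3276 · 2.45968e-06 ≈ 0.008.
Since α = 3/2 > 1, p = c/n^{3/2} = o(1/n) is below the triangle threshold p ~ 1/n. Asymptotically E[X] ~ (c³/6)·n^{3(1−α)} = (2³/6)·n^{-1.5} → 0, so by Markov's inequality G has no triangles w.h.p.

E[X] ≈ 0.008; in regime p = Θ(1/n^{3/2}) E[X] tends to 0 (below the triangle threshold p ~ 1/n).


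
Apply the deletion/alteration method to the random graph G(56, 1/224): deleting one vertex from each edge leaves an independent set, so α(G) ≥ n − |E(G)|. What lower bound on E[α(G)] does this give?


E[|E(G)|] = C(56, 2)·p = 1540 · (1/224) = 55/8.
E[α(G)] ≥ n − E[|E(G)|] = 56 − 55/8 = 393/8.
Numerically: ≈ 49.12500.
(This is only a lower bound; the true E[α(G)] may be larger.)

E[α(G)] ≥ 393/8 ≈ 49.12500.


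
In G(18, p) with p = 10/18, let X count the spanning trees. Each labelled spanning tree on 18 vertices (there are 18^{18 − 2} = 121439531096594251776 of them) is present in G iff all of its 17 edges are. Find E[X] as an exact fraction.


K_18 has 18^{18 − 2} = 121439531096594251776 labelled spanning trees.
For each such spanning tree H, let X_H = 1 if all 17 edges of H are present in G. Then P[X_H = 1] = p^{17} = (5/9)^{17} = 762939453125/16677181699666569.
By linearity: E[X] = Σ_H E[X_H] = 121439531096594251776 · p^{17} = 121439531096594251776 · 762939453125/16677181699666569 = 50000000000000000/9.
Numerically: E[X] ≈ 5.56e+15.

E[X] = 121439531096594251776 · (5/9)^{17} = 50000000000000000/9 ≈ 5.56e+15.


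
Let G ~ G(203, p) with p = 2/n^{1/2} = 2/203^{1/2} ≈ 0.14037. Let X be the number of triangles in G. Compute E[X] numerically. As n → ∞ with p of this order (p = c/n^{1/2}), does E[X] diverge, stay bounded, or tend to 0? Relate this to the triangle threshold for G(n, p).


Number of potential triangles: C(203, 3) = 1373701.
Each occurs with probability p³ ≈ (0.14037)³ ≈ 2.7659602e-03.
By linearity: E[X] = C(203, 3)·p³ ≈ 1373701 · 2.7659602e-03 ≈ 3799.60232.
Since α = 1/2 < 1, p = c/n^{1/2} ≫ 1/n is above the triangle threshold p ~ 1/n. Asymptotically E[X] ~ (c³/6)·n^{3(1−α)} = (2³/6)·n^{1.5} → ∞; triangles are abundant w.h.p.

E[X] ≈ 3799.60232; in regime p = Θ(1/n^{1/2}) E[X] diverges (above the triangle threshold p ~ 1/n).


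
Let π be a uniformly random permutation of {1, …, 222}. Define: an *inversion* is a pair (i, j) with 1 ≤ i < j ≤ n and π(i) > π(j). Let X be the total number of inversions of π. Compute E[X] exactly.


Write X = Σ X_I over the C(222, 2) = 24531 pairs i < j, with X_I the indicator of one inversion.
There are 24531 indicators.
For each fixed pair i < j, the values π(i) and π(j) are two distinct elements of {1, …, 222} in uniformly random order; by symmetry P[π(i) > π(j)] = 1/2.
By linearity: E[X] = 24531 · (1/2) = C(222, 2) · (1/2) = 24531/2 = 24531/2 ≈ 12265.500000.

E[X] = 24531/2 = 12265.500000.


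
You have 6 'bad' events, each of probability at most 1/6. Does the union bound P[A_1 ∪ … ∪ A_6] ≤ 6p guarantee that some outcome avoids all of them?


Union bound: P[∪_{i=1}^{6} A_i] ≤ Σ_i P[A_i] ≤ 6·p = 6·(1/6) = 1.
Numerically: 1 ≈ 1.0000000.
Is 1 < 1? NO.
Since the bound 1 is ≥ 1, the union bound is uninformative here; it does NOT by itself certify existence.

6·p = 1 ≈ 1.0000000; existence NOT certified by the union bound.


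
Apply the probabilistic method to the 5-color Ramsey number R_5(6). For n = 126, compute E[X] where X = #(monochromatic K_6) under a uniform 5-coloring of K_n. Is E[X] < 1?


E[X] = C(126, 6) · 5^{1 − 15} = 4925156775 · 5^{−14} = 4925156775/6103515625.
As a reduced fraction: E[X] = 197006271/244140625 ≈ 0.80694.
Is E[X] < 1? YES.
Since E[X] < 1, there exists a 5-coloring of K_{126} with no monochromatic K_6; hence R_5(6) > 126.

E[X] = 197006271/244140625 ≈ 0.80694; E[X] < 1, so R_5(6) > 126.


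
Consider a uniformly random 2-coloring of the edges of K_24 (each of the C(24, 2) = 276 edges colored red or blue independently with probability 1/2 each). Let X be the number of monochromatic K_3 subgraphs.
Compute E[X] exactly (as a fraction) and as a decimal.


Let X = Σ_S X_S over the C(24, 3) = 2024 subsets S of size 3, where X_S = 1 if the K_3 on S is monochromatic.
For a fixed S, the K_3 on S has C(3, 2) = 3 edges. P[all 3 edges red] = (1/2)^3, and likewise for blue, so P[monochromatic] = 2·(1/2)^3 = 2^{1 − 3} = 1/4.
By linearity: E[X] = C(24, 3) · 2^{1 − 3} = 2024 · 1/4 = 506.
Numerically: E[X] ≈ 506.000.

E[X] = C(24,3)·2^(1−C(3,2)) = 506 ≈ 506.000.


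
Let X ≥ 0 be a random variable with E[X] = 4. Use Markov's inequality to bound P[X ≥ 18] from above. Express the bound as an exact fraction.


μ = E[X] = 4, a = 18.
Markov: P[X ≥ 18] ≤ μ/a = (4)/18 = 2/9.
Numerically: ≈ 0.2222.
(Since a = 18 > μ = 4.0000, the bound 2/9 is < 1 and informative.)

P[X ≥ 18] ≤ 2/9 ≈ 0.2222.


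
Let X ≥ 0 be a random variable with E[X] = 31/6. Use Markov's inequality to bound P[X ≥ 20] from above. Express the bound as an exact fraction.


μ = E[X] = 31/6, a = 20.
Markov: P[X ≥ 20] ≤ μ/a = (31/6)/20 = 31/120.
Numerically: ≈ 0.258.
(Since a = 20 > μ = 5.167, the bound 31/120 is < 1 and informative.)

P[X ≥ 20] ≤ 31/120 ≈ 0.258.


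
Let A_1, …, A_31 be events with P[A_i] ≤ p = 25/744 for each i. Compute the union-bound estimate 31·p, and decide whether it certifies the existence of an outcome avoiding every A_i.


Union bound: P[∪_{i=1}^{31} A_i] ≤ Σ_i P[A_i] ≤ 31·p = 31·(25/744) = 25/24.
Numerically: 25/24 ≈ 1.0416667.
Is 25/24 < 1? NO.
Since the bound 25/24 is ≥ 1, the union bound is uninformative here; it does NOT by itself certify existence.

31·p = 25/24 ≈ 1.0416667; existence NOT certified by the union bound.


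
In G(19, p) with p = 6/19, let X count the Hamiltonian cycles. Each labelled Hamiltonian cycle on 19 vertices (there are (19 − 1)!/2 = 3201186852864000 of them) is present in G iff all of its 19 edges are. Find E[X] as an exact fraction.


K_19 has (19 − 1)!/2 = 3201186852864000 labelled Hamiltonian cycles.
For each such Hamiltonian cycle H, let X_H = 1 if all 19 edges of H are present in G. Then P[X_H = 1] = p^{19} = (6/19)^{19} = 609359740010496/1978419655660313589123979.
By linearity: E[X] = Σ_H E[X_H] = 3201186852864000 · p^{19} = 3201186852864000 · 609359740010496/1978419655660313589123979 = 1950674388386224952567660544000/1978419655660313589123979.
Numerically: E[X] ≈ 9.86e+05.

E[X] = 3201186852864000 · (6/19)^{19} = 1950674388386224952567660544000/1978419655660313589123979 ≈ 9.86e+05.


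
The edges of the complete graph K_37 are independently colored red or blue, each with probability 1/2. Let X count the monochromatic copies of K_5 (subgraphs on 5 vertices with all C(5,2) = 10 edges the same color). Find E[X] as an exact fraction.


Let X = Σ_S X_S over the C(37, 5) = 435897 subsets S of size 5, where X_S = 1 if the K_5 on S is monochromatic.
For a fixed S, the K_5 on S has C(5, 2) = 10 edges. P[all 10 edges red] = (1/2)^10, and likewise for blue, so P[monochromatic] = 2·(1/2)^10 = 2^{1 − 10} = 1/512.
By linearity of expectation: E[X] = C(37, 5) · 2^{1 − 10} = 435897 · 1/512 = 435897/512.
Numerically: E[X] ≈ 851.361.

E[X] = C(37,5)·2^(1−C(5,2)) = 435897/512 ≈ 851.361.


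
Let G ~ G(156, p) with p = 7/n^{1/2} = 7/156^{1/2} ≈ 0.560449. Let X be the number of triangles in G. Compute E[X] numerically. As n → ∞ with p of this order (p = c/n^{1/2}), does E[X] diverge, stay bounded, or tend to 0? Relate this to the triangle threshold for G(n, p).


Number of potential triangles: C(156, 3) = 620620.
Each occurs with probability p³ ≈ (0.560449)³ ≈ 1.76038323e-01.
By linearity: E[X] = C(156, 3)·p³ ≈ 620620 · 1.76038323e-01 ≈ 109252.903979.
Since α = 1/2 < 1, p = c/n^{1/2} ≫ 1/n is above the triangle threshold p ~ 1/n. Asymptotically E[X] ~ (c³/6)·n^{3(1−α)} = (7³/6)·n^{1.5} → ∞; triangles are abundant w.h.p.

E[X] ≈ 109252.903979; in regime p = Θ(1/n^{1/2}) E[X] diverges (above the triangle threshold p ~ 1/n).


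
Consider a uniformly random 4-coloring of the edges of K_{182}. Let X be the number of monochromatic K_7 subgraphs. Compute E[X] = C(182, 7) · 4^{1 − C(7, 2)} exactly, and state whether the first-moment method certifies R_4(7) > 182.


E[X] = C(182, 7) · 4^{1 − 21} = 1167752750736 · 4^{−20} = 1167752750736/1099511627776.
As a reduced fraction: E[X] = 72984546921/68719476736 ≈ 1.0621.
Is E[X] < 1? NO.
Since E[X] ≥ 1, the first-moment bound is inconclusive at n = 182; it does NOT by itself certify R_4(7) > 182.

E[X] = 72984546921/68719476736 ≈ 1.0621; E[X] ≥ 1; first-moment method inconclusive here.


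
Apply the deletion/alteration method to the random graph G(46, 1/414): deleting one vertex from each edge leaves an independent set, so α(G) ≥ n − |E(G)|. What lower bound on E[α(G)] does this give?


E[|E(G)|] = C(46, 2)·p = 1035 · (1/414) = 5/2.
E[α(G)] ≥ n − E[|E(G)|] = 46 − 5/2 = 87/2.
Numerically: ≈ 43.500.
(This is only a lower bound; the true E[α(G)] may be larger.)

E[α(G)] ≥ 87/2 ≈ 43.500.


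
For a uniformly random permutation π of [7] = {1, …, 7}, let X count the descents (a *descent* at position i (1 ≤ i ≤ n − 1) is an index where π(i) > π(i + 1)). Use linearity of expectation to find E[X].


Write X = Σ X_I over i = 1, …, 6, with X_I the indicator of one descent.
There are 6 indicators.
For each fixed i, the pair (π(i), π(i+1)) is a uniformly random ordered pair of distinct values from {1, …, 7}; by symmetry P[π(i) > π(i+1)] = 1/2.
By linearity: E[X] = 6 · (1/2) = (7 − 1) · (1/2) = 3 ≈ 3.0000.

E[X] = 3 = 3.0000.


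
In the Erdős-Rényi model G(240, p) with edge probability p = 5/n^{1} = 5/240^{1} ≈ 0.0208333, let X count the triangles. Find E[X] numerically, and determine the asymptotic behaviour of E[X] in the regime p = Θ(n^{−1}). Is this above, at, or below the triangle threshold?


Number of potential triangles: C(240, 3) = 2275280.
Each occurs with probability p³ ≈ (0.0208333)³ ≈ 9.04224537e-06.
By linearity: E[X] = C(240, 3)·p³ ≈ 2275280 · 9.04224537e-06 ≈ 20.573640.
Here α = 1, so p = 5/n is exactly at the triangle threshold p ~ 1/n. Asymptotically E[X] → c³/6 = 5³/6 = 125/6 ≈ 20.833333, a bounded constant. In this regime the triangle count is asymptotically Poisson(c³/6).

E[X] ≈ 20.573640; in regime p = Θ(1/n^{1}) E[X] stays bounded (at the triangle threshold p ~ 1/n).


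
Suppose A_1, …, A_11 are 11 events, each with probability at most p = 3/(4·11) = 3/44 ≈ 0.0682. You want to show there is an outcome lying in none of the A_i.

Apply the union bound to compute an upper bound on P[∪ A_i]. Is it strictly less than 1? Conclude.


Union bound: P[∪_{i=1}^{11} A_i] ≤ Σ_i P[A_i] ≤ 11·p = 11·(3/44) = 3/4.
Numerically: 3/4 ≈ 0.7500.
Is 3/4 < 1? YES.
Since P[∪ A_i] ≤ 3/4 < 1, the complement has P[∩ A_i^c] ≥ 1 − 3/4 = 1/4 > 0, so some outcome avoids every A_i.

11·p = 3/4 ≈ 0.7500; existence CERTIFIED by the union bound.


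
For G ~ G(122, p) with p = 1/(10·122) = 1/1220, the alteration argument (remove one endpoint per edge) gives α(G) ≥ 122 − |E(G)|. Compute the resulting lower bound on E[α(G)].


E[|E(G)|] = C(122, 2)·p = 7381 · (1/1220) = 121/20.
E[α(G)] ≥ n − E[|E(G)|] = 122 − 121/20 = 2319/20.
Numerically: ≈ 115.950.
(This is only a lower bound; the true E[α(G)] may be larger.)

E[α(G)] ≥ 2319/20 ≈ 115.950.


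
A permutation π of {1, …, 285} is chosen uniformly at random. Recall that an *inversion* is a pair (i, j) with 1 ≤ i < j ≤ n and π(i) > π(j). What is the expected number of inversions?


Write X = Σ X_I over the C(285, 2) = 40470 pairs i < j, with X_I the indicator of one inversion.
There are 40470 indicators.
For each fixed pair i < j, the values π(i) and π(j) are two distinct elements of {1, …, 285} in uniformly random order; by symmetry P[π(i) > π(j)] = 1/2.
By linearity: E[X] = 40470 · (1/2) = C(285, 2) · (1/2) = 40470/2 = 20235 ≈ 20235.000.

E[X] = 20235 = 20235.000.


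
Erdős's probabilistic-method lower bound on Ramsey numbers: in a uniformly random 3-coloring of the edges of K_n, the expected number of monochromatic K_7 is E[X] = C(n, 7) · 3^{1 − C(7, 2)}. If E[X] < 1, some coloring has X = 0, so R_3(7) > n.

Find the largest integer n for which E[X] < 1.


We need C(n, 7) · 3^{1 − 21} < 1, i.e. C(n, 7) < 3^{21 − 1} = 3486784401.
Check values of n near the boundary:
  n = 80: C(80, 7) = 3176716400; 3176716400 < 3486784401? YES
  n = 81: C(81, 7) = 3477216600; 3477216600 < 3486784401? YES
  n = 82: C(82, 7) = 3801756816; 3801756816 < 3486784401? NO
The largest n with C(n, 7) < 3486784401 is n = 81 (where E[X] = 42928600/43046721 ≈ 0.997). Hence R_3(7) > 81, i.e. R_3(7) ≥ 82.

Largest n = 81; hence R_3(7) > 81.


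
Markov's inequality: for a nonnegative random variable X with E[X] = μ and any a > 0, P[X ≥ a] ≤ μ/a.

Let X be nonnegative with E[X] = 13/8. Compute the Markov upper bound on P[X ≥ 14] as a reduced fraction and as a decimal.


μ = E[X] = 13/8, a = 14.
Markov: P[X ≥ 14] ≤ μ/a = (13/8)/14 = 13/112.
Numerically: ≈ 0.116071.
(Since a = 14 > μ = 1.625000, the bound 13/112 is < 1 and informative.)

P[X ≥ 14] ≤ 13/112 ≈ 0.116071.


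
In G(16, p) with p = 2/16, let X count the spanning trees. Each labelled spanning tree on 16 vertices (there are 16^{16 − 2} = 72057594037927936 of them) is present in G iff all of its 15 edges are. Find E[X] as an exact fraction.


K_16 has 16^{16 − 2} = 72057594037927936 labelled spanning trees.
For each such spanning tree H, let X_H = 1 if all 15 edges of H are present in G. Then P[X_H = 1] = p^{15} = (1/8)^{15} = 1/35184372088832.
By linearity of expectation: E[X] = Σ_H E[X_H] = 72057594037927936 · p^{15} = 72057594037927936 · 1/35184372088832 = 2048.
Numerically: E[X] ≈ 2048.

E[X] = 72057594037927936 · (1/8)^{15} = 2048 ≈ 2048.


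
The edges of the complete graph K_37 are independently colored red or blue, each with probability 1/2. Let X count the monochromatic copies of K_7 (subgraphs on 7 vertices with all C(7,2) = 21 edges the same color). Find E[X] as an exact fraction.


Let X = Σ_S X_S over the C(37, 7) = 10295472 subsets S of size 7, where X_S = 1 if the K_7 on S is monochromatic.
For a fixed S, the K_7 on S has C(7, 2) = 21 edges. P[all 21 edges red] = (1/2)^21, and likewise for blue, so P[monochromatic] = 2·(1/2)^21 = 2^{1 − 21} = 1/1048576.
Summing: E[X] = C(37, 7) · 2^{1 − 21} = 10295472 · 1/1048576 = 643467/65536.
Numerically: E[X] ≈ 9.819.

E[X] = C(37,7)·2^(1−C(7,2)) = 643467/65536 ≈ 9.819.


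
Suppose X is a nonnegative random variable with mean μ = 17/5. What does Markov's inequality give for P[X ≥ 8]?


μ = E[X] = 17/5, a = 8.
Markov: P[X ≥ 8] ≤ μ/a = (17/5)/8 = 17/40.
Numerically: ≈ 0.425000.
(Since a = 8 > μ = 3.400000, the bound 17/40 is < 1 and informative.)

P[X ≥ 8] ≤ 17/40 ≈ 0.425000.


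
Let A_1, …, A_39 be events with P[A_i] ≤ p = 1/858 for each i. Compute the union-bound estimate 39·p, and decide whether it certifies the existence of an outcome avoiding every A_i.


Union bound: P[∪_{i=1}^{39} A_i] ≤ Σ_i P[A_i] ≤ 39·p = 39·(1/858) = 1/22.
Numerically: 1/22 ≈ 0.0454545.
Is 1/22 < 1? YES.
Since P[∪ A_i] ≤ 1/22 < 1, the complement has P[∩ A_i^c] ≥ 1 − 1/22 = 21/22 > 0, so some outcome avoids every A_i.

39·p = 1/22 ≈ 0.0454545; existence CERTIFIED by the union bound.


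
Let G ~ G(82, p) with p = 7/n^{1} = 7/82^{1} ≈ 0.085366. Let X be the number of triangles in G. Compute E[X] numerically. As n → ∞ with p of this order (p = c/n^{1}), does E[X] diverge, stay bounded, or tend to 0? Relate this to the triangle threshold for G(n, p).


Number of potential triangles: C(82, 3) = 88560.
Each occurs with probability p³ ≈ (0.085366)³ ≈ 6.2208906e-04.
By linearity: E[X] = C(82, 3)·p³ ≈ 88560 · 6.2208906e-04 ≈ 55.09221.
Here α = 1, so p = 7/n is exactly at the triangle threshold p ~ 1/n. Asymptotically E[X] → c³/6 = 7³/6 = 343/6 ≈ 57.16667, a bounded constant. In this regime the triangle count is asymptotically Poisson(c³/6).

E[X] ≈ 55.09221; in regime p = Θ(1/n^{1}) E[X] stays bounded (at the triangle threshold p ~ 1/n).


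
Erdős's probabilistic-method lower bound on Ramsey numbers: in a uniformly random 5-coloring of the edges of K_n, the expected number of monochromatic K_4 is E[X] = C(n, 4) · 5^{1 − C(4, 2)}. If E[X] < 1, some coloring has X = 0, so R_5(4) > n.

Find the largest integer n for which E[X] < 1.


We need C(n, 4) · 5^{1 − 6} < 1, i.e. C(n, 4) < 5^{6 − 1} = 3125.
Check values of n near the boundary:
  n = 12: C(12, 4) = 495; 495 < 3125? YES
  n = 13: C(13, 4) = 715; 715 < 3125? YES
  n = 14: C(14, 4) = 1001; 1001 < 3125? YES
  n = 15: C(15, 4) = 1365; 1365 < 3125? YES
  n = 16: C(16, 4) = 1820; 1820 < 3125? YES
  n = 17: C(17, 4) = 2380; 2380 < 3125? YES
  n = 18: C(18, 4) = 3060; 3060 < 3125? YES
  n = 19: C(19, 4) = 3876; 3876 < 3125? NO
  n = 20: C(20, 4) = 4845; 4845 < 3125? NO
  n = 21: C(21, 4) = 5985; 5985 < 3125? NO
The largest n with C(n, 4) < 3125 is n = 18 (where E[X] = 612/625 ≈ 0.9792). Hence R_5(4) > 18, i.e. R_5(4) ≥ 19.

Largest n = 18; hence R_5(4) > 18.


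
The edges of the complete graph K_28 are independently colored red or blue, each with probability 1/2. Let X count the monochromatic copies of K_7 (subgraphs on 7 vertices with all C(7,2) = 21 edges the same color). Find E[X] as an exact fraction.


Let X = Σ_S X_S over the C(28, 7) = 1184040 subsets S of size 7, where X_S = 1 if the K_7 on S is monochromatic.
For a fixed S, the K_7 on S has C(7, 2) = 21 edges. P[all 21 edges red] = (1/2)^21, and likewise for blue, so P[monochromatic] = 2·(1/2)^21 = 2^{1 − 21} = 1/1048576.
By linearity of expectation: E[X] = C(28, 7) · 2^{1 − 21} = 1184040 · 1/1048576 = 148005/131072.
Numerically: E[X] ≈ 1.12919.

E[X] = C(28,7)·2^(1−C(7,2)) = 148005/131072 ≈ 1.12919.


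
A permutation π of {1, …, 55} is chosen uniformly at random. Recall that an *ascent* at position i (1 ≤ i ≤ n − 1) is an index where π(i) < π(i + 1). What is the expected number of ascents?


Write X = Σ X_I over i = 1, …, 54, with X_I the indicator of one ascent.
There are 54 indicators.
For each fixed i, the pair (π(i), π(i+1)) is a uniformly random ordered pair of distinct values from {1, …, 55}; by symmetry P[π(i) < π(i+1)] = 1/2.
By linearity: E[X] = 54 · (1/2) = (55 − 1) · (1/2) = 27 ≈ 27.000.

E[X] = 27 = 27.000.


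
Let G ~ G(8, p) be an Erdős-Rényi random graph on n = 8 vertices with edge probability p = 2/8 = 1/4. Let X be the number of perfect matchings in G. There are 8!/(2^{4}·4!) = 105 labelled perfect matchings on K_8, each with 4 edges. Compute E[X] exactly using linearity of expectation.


K_8 has 8!/(2^{4}·4!) = 105 labelled perfect matchings.
For each such perfect matching H, let X_H = 1 if all 4 edges of H are present in G. Then P[X_H = 1] = p^{4} = (1/4)^{4} = 1/256.
By linearity of expectation: E[X] = Σ_H E[X_H] = 105 · p^{4} = 105 · 1/256 = 105/256.
Numerically: E[X] ≈ 0.41.

E[X] = 105 · (1/4)^{4} = 105/256 ≈ 0.41.


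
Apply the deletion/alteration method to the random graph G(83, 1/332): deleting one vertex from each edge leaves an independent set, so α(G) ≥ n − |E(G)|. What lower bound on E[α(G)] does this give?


E[|E(G)|] = C(83, 2)·p = 3403 · (1/332) = 41/4.
E[α(G)] ≥ n − E[|E(G)|] = 83 − 41/4 = 291/4.
Numerically: ≈ 72.7500.
(This is only a lower bound; the true E[α(G)] may be larger.)

E[α(G)] ≥ 291/4 ≈ 72.7500.


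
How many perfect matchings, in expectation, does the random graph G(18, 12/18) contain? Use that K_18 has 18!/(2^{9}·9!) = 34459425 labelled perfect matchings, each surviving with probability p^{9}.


K_18 has 18!/(2^{9}·9!) = 34459425 labelled perfect matchings.
For each such perfect matching H, let X_H = 1 if all 9 edges of H are present in G. Then P[X_H = 1] = p^{9} = (2/3)^{9} = 512/19683.
Summing the indicators: E[X] = Σ_H E[X_H] = 34459425 · p^{9} = 34459425 · 512/19683 = 217817600/243.
Numerically: E[X] ≈ 8.96e+05.

E[X] = 34459425 · (2/3)^{9} = 217817600/243 ≈ 8.96e+05.


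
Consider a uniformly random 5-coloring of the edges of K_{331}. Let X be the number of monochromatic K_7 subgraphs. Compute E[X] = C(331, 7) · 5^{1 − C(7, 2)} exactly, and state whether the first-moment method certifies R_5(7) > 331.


E[X] = C(331, 7) · 5^{1 − 21} = 81027017349850 · 5^{−20} = 81027017349850/95367431640625.
As a reduced fraction: E[X] = 3241080693994/3814697265625 ≈ 0.8496299.
Is E[X] < 1? YES.
Since E[X] < 1, there exists a 5-coloring of K_{331} with no monochromatic K_7; hence R_5(7) > 331.

E[X] = 3241080693994/3814697265625 ≈ 0.8496299; E[X] < 1, so R_5(7) > 331.


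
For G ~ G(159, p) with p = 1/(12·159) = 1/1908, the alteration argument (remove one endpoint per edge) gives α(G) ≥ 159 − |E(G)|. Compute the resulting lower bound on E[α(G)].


E[|E(G)|] = C(159, 2)·p = 12561 · (1/1908) = 79/12.
E[α(G)] ≥ n − E[|E(G)|] = 159 − 79/12 = 1829/12.
Numerically: ≈ 152.417.
(This is only a lower bound; the true E[α(G)] may be larger.)

E[α(G)] ≥ 1829/12 ≈ 152.417.


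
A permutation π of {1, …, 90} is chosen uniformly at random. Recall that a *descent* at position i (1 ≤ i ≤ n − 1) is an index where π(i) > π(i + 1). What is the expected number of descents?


Write X = Σ X_I over i = 1, …, 89, with X_I the indicator of one descent.
There are 89 indicators.
For each fixed i, the pair (π(i), π(i+1)) is a uniformly random ordered pair of distinct values from {1, …, 90}; by symmetry P[π(i) > π(i+1)] = 1/2.
By linearity: E[X] = 89 · (1/2) = (90 − 1) · (1/2) = 89/2 ≈ 44.5000.

E[X] = 89/2 = 44.5000.


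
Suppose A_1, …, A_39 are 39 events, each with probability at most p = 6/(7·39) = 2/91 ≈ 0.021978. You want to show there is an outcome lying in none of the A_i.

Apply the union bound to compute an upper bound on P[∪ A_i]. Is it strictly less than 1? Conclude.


Union bound: P[∪_{i=1}^{39} A_i] ≤ Σ_i P[A_i] ≤ 39·p = 39·(2/91) = 6/7.
Numerically: 6/7 ≈ 0.857143.
Is 6/7 < 1? YES.
Since P[∪ A_i] ≤ 6/7 < 1, the complement has P[∩ A_i^c] ≥ 1 − 6/7 = 1/7 > 0, so some outcome avoids every A_i.

39·p = 6/7 ≈ 0.857143; existence CERTIFIED by the union bound.


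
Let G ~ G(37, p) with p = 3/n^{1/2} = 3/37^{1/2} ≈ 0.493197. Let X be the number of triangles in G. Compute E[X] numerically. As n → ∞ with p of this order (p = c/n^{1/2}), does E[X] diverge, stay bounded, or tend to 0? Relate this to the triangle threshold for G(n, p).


Number of potential triangles: C(37, 3) = 7770.
Each occurs with probability p³ ≈ (0.493197)³ ≈ 1.19966829e-01.
By linearity: E[X] = C(37, 3)·p³ ≈ 7770 · 1.19966829e-01 ≈ 932.142258.
Since α = 1/2 < 1, p = c/n^{1/2} ≫ 1/n is above the triangle threshold p ~ 1/n. Asymptotically E[X] ~ (c³/6)·n^{3(1−α)} = (3³/6)·n^{1.5} → ∞; triangles are abundant w.h.p.

E[X] ≈ 932.142258; in regime p = Θ(1/n^{1/2}) E[X] diverges (above the triangle threshold p ~ 1/n).


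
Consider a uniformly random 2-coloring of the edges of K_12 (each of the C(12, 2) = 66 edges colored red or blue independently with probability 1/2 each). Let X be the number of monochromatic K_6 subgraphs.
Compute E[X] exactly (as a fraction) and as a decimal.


Let X = Σ_S X_S over the C(12, 6) = 924 subsets S of size 6, where X_S = 1 if the K_6 on S is monochromatic.
For a fixed S, the K_6 on S has C(6, 2) = 15 edges. P[all 15 edges red] = (1/2)^15, and likewise for blue, so P[monochromatic] = 2·(1/2)^15 = 2^{1 − 15} = 1/16384.
By linearity: E[X] = C(12, 6) · 2^{1 − 15} = 924 · 1/16384 = 231/4096.
Numerically: E[X] ≈ 0.05640.

E[X] = C(12,6)·2^(1−C(6,2)) = 231/4096 ≈ 0.05640.


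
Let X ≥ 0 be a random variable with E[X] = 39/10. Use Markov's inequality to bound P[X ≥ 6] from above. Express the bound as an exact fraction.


μ = E[X] = 39/10, a = 6.
Markov: P[X ≥ 6] ≤ μ/a = (39/10)/6 = 13/20.
Numerically: ≈ 0.650000.
(Since a = 6 > μ = 3.900000, the bound 13/20 is < 1 and informative.)

P[X ≥ 6] ≤ 13/20 ≈ 0.650000.


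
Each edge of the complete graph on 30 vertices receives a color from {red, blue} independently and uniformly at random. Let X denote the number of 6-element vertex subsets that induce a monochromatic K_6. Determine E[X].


Let X = Σ_S X_S over the C(30, 6) = 593775 subsets S of size 6, where X_S = 1 if the K_6 on S is monochromatic.
For a fixed S, the K_6 on S has C(6, 2) = 15 edges. P[all 15 edges red] = (1/2)^15, and likewise for blue, so P[monochromatic] = 2·(1/2)^15 = 2^{1 − 15} = 1/16384.
Summing: E[X] = C(30, 6) · 2^{1 − 15} = 593775 · 1/16384 = 593775/16384.
Numerically: E[X] ≈ 36.24115.

E[X] = C(30,6)·2^(1−C(6,2)) = 593775/16384 ≈ 36.24115.


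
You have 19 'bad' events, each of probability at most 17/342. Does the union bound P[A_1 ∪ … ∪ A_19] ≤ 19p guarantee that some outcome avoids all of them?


Union bound: P[∪_{i=1}^{19} A_i] ≤ Σ_i P[A_i] ≤ 19·p = 19·(17/342) = 17/18.
Numerically: 17/18 ≈ 0.944444.
Is 17/18 < 1? YES.
Since P[∪ A_i] ≤ 17/18 < 1, the complement has P[∩ A_i^c] ≥ 1 − 17/18 = 1/18 > 0, so some outcome avoids every A_i.

19·p = 17/18 ≈ 0.944444; existence CERTIFIED by the union bound.


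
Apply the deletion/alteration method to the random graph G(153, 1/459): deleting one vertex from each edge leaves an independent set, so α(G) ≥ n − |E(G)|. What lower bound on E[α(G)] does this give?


E[|E(G)|] = C(153, 2)·p = 11628 · (1/459) = 76/3.
E[α(G)] ≥ n − E[|E(G)|] = 153 − 76/3 = 383/3.
Numerically: ≈ 127.6667.
(This is only a lower bound; the true E[α(G)] may be larger.)

E[α(G)] ≥ 383/3 ≈ 127.6667.


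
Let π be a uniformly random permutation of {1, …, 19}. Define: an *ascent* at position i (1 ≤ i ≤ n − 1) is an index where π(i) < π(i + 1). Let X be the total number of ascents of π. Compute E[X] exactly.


Write X = Σ X_I over i = 1, …, 18, with X_I the indicator of one ascent.
There are 18 indicators.
For each fixed i, the pair (π(i), π(i+1)) is a uniformly random ordered pair of distinct values from {1, …, 19}; by symmetry P[π(i) < π(i+1)] = 1/2.
By linearity: E[X] = 18 · (1/2) = (19 − 1) · (1/2) = 9 ≈ 9.00000.

E[X] = 9 = 9.00000.


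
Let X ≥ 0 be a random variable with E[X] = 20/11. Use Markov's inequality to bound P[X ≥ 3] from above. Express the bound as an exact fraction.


μ = E[X] = 20/11, a = 3.
Markov: P[X ≥ 3] ≤ μ/a = (20/11)/3 = 20/33.
Numerically: ≈ 0.606.
(Since a = 3 > μ = 1.818, the bound 20/33 is < 1 and informative.)

P[X ≥ 3] ≤ 20/33 ≈ 0.606.


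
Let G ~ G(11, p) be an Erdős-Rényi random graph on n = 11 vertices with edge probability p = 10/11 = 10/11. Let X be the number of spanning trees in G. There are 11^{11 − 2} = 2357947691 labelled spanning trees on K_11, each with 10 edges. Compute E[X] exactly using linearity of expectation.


K_11 has 11^{11 − 2} = 2357947691 labelled spanning trees.
For each such spanning tree H, let X_H = 1 if all 10 edges of H are present in G. Then P[X_H = 1] = p^{10} = (10/11)^{10} = 10000000000/25937424601.
By linearity of expectation: E[X] = Σ_H E[X_H] = 2357947691 · p^{10} = 2357947691 · 10000000000/25937424601 = 10000000000/11.
Numerically: E[X] ≈ 9.09091e+08.

E[X] = 2357947691 · (10/11)^{10} = 10000000000/11 ≈ 9.09091e+08.


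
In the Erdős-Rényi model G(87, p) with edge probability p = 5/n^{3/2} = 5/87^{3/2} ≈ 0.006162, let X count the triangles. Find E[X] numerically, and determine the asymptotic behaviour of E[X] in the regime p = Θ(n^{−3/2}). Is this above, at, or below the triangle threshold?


Number of potential triangles: C(87, 3) = 105995.
Each occurs with probability p³ ≈ (0.006162)³ ≈ 2.339232e-07.
By linearity: E[X] = C(87, 3)·p³ ≈ 105995 · 2.339232e-07 ≈ 0.0248.
Since α = 3/2 > 1, p = c/n^{3/2} = o(1/n) is below the triangle threshold p ~ 1/n. Asymptotically E[X] ~ (c³/6)·n^{3(1−α)} = (5³/6)·n^{-1.5} → 0, so by Markov's inequality G has no triangles w.h.p.

E[X] ≈ 0.0248; in regime p = Θ(1/n^{3/2}) E[X] tends to 0 (below the triangle threshold p ~ 1/n).


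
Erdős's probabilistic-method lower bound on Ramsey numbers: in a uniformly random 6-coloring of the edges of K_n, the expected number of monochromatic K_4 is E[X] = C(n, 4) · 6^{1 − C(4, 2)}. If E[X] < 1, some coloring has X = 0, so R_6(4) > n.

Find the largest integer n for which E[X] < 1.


We need C(n, 4) · 6^{1 − 6} < 1, i.e. C(n, 4) < 6^{6 − 1} = 7776.
Check values of n near the boundary:
  n = 17: C(17, 4) = 2380; 2380 < 7776? YES
  n = 18: C(18, 4) = 3060; 3060 < 7776? YES
  n = 19: C(19, 4) = 3876; 3876 < 7776? YES
  n = 20: C(20, 4) = 4845; 4845 < 7776? YES
  n = 21: C(21, 4) = 5985; 5985 < 7776? YES
  n = 22: C(22, 4) = 7315; 7315 < 7776? YES
  n = 23: C(23, 4) = 8855; 8855 < 7776? NO
The largest n with C(n, 4) < 7776 is n = 22 (where E[X] = 7315/7776 ≈ 0.941). Hence R_6(4) > 22, i.e. R_6(4) ≥ 23.

Largest n = 22; hence R_6(4) > 22.


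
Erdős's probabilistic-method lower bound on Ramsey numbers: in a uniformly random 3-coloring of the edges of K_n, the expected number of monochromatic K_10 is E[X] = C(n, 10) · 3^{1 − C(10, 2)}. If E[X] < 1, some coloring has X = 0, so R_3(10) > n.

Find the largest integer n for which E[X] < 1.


We need C(n, 10) · 3^{1 − 45} < 1, i.e. C(n, 10) < 3^{45 − 1} = 984770902183611232881.
Check values of n near the boundary:
  n = 567: C(567, 10) = 873787071273467749398; 873787071273467749398 < 984770902183611232881? YES
  n = 568: C(568, 10) = 889446337783744949208; 889446337783744949208 < 984770902183611232881? YES
  n = 569: C(569, 10) = 905357721286137524328; 905357721286137524328 < 984770902183611232881? YES
  n = 570: C(570, 10) = 921524823451961408691; 921524823451961408691 < 984770902183611232881? YES
  n = 571: C(571, 10) = 937951290893172842001; 937951290893172842001 < 984770902183611232881? YES
  n = 572: C(572, 10) = 954640815642161682606; 954640815642161682606 < 984770902183611232881? YES
  n = 573: C(573, 10) = 971597135635805762226; 971597135635805762226 < 984770902183611232881? YES
  n = 574: C(574, 10) = 988824035203816502691; 988824035203816502691 < 984770902183611232881? NO
  n = 575: C(575, 10) = 1006325345561406175305; 1006325345561406175305 < 984770902183611232881? NO
  n = 576: C(576, 10) = 1024104945306307344480; 1024104945306307344480 < 984770902183611232881? NO
The largest n with C(n, 10) < 984770902183611232881 is n = 573 (where E[X] = 35985079097622435638/36472996377170786403 ≈ 0.987). Hence R_3(10) > 573, i.e. R_3(10) ≥ 574.

Largest n = 573; hence R_3(10) > 573.


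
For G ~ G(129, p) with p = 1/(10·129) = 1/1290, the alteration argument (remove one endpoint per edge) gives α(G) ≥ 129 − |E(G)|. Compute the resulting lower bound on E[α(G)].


E[|E(G)|] = C(129, 2)·p = 8256 · (1/1290) = 32/5.
E[α(G)] ≥ n − E[|E(G)|] = 129 − 32/5 = 613/5.
Numerically: ≈ 122.600.
(This is only a lower bound; the true E[α(G)] may be larger.)

E[α(G)] ≥ 613/5 ≈ 122.600.


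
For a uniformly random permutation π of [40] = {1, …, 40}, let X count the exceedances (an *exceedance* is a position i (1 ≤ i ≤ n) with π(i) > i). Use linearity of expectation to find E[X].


Write X = Σ_{i=1}^{40} X_i, where X_i = 1_{π(i) > i}.
For each fixed i, π(i) is uniform over {1, …, 40} (marginal of a uniform permutation), so P[π(i) > i] = (n − i)/n. Summing: Σ_{i=1}^{40} (n − i)/n = (0 + 1 + … + 39)/40 = 40(40 − 1)/(2·40) = (40 − 1)/2.
Hence E[X] = Σ_{i=1}^{40} (40 − i)/40 = 39/2 ≈ 19.500.

E[X] = 39/2 = 19.500.


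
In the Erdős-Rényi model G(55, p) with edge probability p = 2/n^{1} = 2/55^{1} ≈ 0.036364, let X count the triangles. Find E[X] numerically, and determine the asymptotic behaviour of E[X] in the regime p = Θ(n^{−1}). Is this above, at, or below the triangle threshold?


Number of potential triangles: C(55, 3) = 26235.
Each occurs with probability p³ ≈ (0.036364)³ ≈ 4.8084147e-05.
By linearity: E[X] = C(55, 3)·p³ ≈ 26235 · 4.8084147e-05 ≈ 1.26149.
Here α = 1, so p = 2/n is exactly at the triangle threshold p ~ 1/n. Asymptotically E[X] → c³/6 = 2³/6 = 4/3 ≈ 1.33333, a bounded constant. In this regime the triangle count is asymptotically Poisson(c³/6).

E[X] ≈ 1.26149; in regime p = Θ(1/n^{1}) E[X] stays bounded (at the triangle threshold p ~ 1/n).


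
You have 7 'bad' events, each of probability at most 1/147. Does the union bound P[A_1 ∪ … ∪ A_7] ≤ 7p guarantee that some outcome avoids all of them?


Union bound: P[∪_{i=1}^{7} A_i] ≤ Σ_i P[A_i] ≤ 7·p = 7·(1/147) = 1/21.
Numerically: 1/21 ≈ 0.0476190.
Is 1/21 < 1? YES.
Since P[∪ A_i] ≤ 1/21 < 1, the complement has P[∩ A_i^c] ≥ 1 − 1/21 = 20/21 > 0, so some outcome avoids every A_i.

7·p = 1/21 ≈ 0.0476190; existence CERTIFIED by the union bound.


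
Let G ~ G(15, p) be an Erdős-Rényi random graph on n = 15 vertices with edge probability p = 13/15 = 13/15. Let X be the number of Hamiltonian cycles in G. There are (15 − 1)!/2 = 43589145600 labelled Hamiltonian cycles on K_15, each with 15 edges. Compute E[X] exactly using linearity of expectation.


K_15 has (15 − 1)!/2 = 43589145600 labelled Hamiltonian cycles.
For each such Hamiltonian cycle H, let X_H = 1 if all 15 edges of H are present in G. Then P[X_H = 1] = p^{15} = (13/15)^{15} = 51185893014090757/437893890380859375.
By linearity of expectation: E[X] = Σ_H E[X_H] = 43589145600 · p^{15} = 43589145600 · 51185893014090757/437893890380859375 = 367267381606127548722176/72081298828125.
Numerically: E[X] ≈ 5.0952e+09.

E[X] = 43589145600 · (13/15)^{15} = 367267381606127548722176/72081298828125 ≈ 5.0952e+09.


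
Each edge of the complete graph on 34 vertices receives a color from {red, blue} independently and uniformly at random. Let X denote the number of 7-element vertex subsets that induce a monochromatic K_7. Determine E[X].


Let X = Σ_S X_S over the C(34, 7) = 5379616 subsets S of size 7, where X_S = 1 if the K_7 on S is monochromatic.
For a fixed S, the K_7 on S has C(7, 2) = 21 edges. P[all 21 edges red] = (1/2)^21, and likewise for blue, so P[monochromatic] = 2·(1/2)^21 = 2^{1 − 21} = 1/1048576.
By linearity of expectation: E[X] = C(34, 7) · 2^{1 − 21} = 5379616 · 1/1048576 = 168113/32768.
Numerically: E[X] ≈ 5.1304.

E[X] = C(34,7)·2^(1−C(7,2)) = 168113/32768 ≈ 5.1304.


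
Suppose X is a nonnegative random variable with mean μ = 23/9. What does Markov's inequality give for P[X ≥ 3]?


μ = E[X] = 23/9, a = 3.
Markov: P[X ≥ 3] ≤ μ/a = (23/9)/3 = 23/27.
Numerically: ≈ 0.85185.
(Since a = 3 > μ = 2.55556, the bound 23/27 is < 1 and informative.)

P[X ≥ 3] ≤ 23/27 ≈ 0.85185.


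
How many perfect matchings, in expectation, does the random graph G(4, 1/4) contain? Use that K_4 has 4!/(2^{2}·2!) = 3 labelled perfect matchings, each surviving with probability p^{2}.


K_4 has 4!/(2^{2}·2!) = 3 labelled perfect matchings.
For each such perfect matching H, let X_H = 1 if all 2 edges of H are present in G. Then P[X_H = 1] = p^{2} = (1/4)^{2} = 1/16.
By linearity of expectation: E[X] = Σ_H E[X_H] = 3 · p^{2} = 3 · 1/16 = 3/16.
Numerically: E[X] ≈ 0.1875.

E[X] = 3 · (1/4)^{2} = 3/16 ≈ 0.1875.


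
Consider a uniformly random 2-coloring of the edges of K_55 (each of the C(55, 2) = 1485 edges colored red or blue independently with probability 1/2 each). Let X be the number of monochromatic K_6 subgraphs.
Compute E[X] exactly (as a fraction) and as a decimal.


Let X = Σ_S X_S over the C(55, 6) = 28989675 subsets S of size 6, where X_S = 1 if the K_6 on S is monochromatic.
For a fixed S, the K_6 on S has C(6, 2) = 15 edges. P[all 15 edges red] = (1/2)^15, and likewise for blue, so P[monochromatic] = 2·(1/2)^15 = 2^{1 − 15} = 1/16384.
By linearity of expectation: E[X] = C(55, 6) · 2^{1 − 15} = 28989675 · 1/16384 = 28989675/16384.
Numerically: E[X] ≈ 1769.3893.

E[X] = C(55,6)·2^(1−C(6,2)) = 28989675/16384 ≈ 1769.3893.
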